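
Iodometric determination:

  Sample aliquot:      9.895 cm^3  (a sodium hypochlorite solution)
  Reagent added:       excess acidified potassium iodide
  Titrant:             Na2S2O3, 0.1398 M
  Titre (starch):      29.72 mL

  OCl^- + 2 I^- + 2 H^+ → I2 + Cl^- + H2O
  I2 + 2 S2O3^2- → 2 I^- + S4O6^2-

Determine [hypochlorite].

n(S2O3^2-) = 0.02972 × 0.1398 = 4.155 × 10^-3 mol
n(I2) = n(S2O3^2-)/2 = 2.077 × 10^-3 mol
n(OCl^-) in the aliquot = 2.077 × 10^-3 mol (1:1 ratio)
[OCl^-] = 2.077 × 10^-3 / 0.009895 = 0.2099 mol/L

0.2099 M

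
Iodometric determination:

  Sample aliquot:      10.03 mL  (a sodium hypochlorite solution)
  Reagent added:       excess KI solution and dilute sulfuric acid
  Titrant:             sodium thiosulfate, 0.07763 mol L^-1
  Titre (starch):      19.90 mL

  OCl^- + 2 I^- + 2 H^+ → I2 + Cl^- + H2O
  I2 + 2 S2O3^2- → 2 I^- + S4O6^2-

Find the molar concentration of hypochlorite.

0.07701 mol/L

n(S2O3^2-) = 0.01990 × 0.07763 = 1.545 × 10^-3 mol
n(I2) = n(S2O3^2-)/2 = 7.724 × 10^-4 mol
n(OCl^-) in the aliquot = 7.724 × 10^-4 mol (1:1 ratio)
[OCl^-] = 7.724 × 10^-4 / 0.01003 = 0.07701 mol/L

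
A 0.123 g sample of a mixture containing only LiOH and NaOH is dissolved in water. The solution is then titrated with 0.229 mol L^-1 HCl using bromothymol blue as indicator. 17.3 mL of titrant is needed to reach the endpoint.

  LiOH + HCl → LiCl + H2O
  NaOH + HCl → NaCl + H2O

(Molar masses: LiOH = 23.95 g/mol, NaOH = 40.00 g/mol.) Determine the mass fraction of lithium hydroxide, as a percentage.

n(HCl) = 0.0173 × 0.229 = 3.96 × 10^-3 mol
Let x = n(LiOH), y = n(NaOH).
Titrant: 1x + 1y = 3.96 × 10^-3;  mass: 23.95x + 40.00y = 0.123
Solving, x = 2.21 × 10^-3 mol, y = 1.75 × 10^-3 mol
mass of LiOH = 2.21 × 10^-3 × 23.95 = 0.0529 g
% LiOH = 0.0529 / 0.123 × 100 = 43.0 %

43.0 %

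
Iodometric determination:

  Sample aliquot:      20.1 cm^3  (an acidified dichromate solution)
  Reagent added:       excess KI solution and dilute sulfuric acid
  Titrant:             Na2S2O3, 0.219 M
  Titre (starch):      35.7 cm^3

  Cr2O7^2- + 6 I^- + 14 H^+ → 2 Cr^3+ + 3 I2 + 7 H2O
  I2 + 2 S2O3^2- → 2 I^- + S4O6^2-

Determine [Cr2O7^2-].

0.0648 M

n(S2O3^2-) = 0.0357 × 0.219 = 7.82 × 10^-3 mol
n(I2) = n(S2O3^2-)/2 = 3.91 × 10^-3 mol
From the 1:3 ratio, n(Cr2O7^2-) in the aliquot = 1/3 × 3.91 × 10^-3 = 1.30 × 10^-3 mol
[Cr2O7^2-] = 1.30 × 10^-3 / 0.0201 = 0.0648 mol/L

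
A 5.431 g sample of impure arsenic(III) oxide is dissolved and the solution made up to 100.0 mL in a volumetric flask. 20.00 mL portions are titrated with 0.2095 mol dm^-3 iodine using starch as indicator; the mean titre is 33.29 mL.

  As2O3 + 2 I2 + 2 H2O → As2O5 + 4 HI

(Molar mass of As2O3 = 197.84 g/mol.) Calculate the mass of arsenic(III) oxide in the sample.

3.449 g

n(I2) per titration = 0.03329 × 0.2095 = 6.974 × 10^-3 mol
From the 1:2 ratio, n(As2O3) in each aliquot = 1/2 × 6.974 × 10^-3 = 3.487 × 10^-3 mol
n(As2O3) in the whole flask = 3.487 × 10^-3 × 100.0/20.00 = 0.01744 mol
mass of As2O3 = 0.01744 × 197.84 = 3.449 g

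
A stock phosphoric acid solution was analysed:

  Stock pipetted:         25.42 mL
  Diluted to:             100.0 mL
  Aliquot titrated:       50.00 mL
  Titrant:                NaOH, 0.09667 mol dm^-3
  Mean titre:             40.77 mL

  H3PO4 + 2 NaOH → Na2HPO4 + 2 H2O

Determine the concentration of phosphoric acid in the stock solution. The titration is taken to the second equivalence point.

0.1550 mol/L

n(NaOH) = 0.04077 × 0.09667 = 3.941 × 10^-3 mol
From the 1:2 ratio, n(H3PO4) in the aliquot = 1/2 × 3.941 × 10^-3 = 1.971 × 10^-3 mol
[H3PO4]_dilute = 1.971 × 10^-3 / 0.05000 = 0.03941 mol/L
Dilution factor = 100.0 / 25.42 = 3.934
[H3PO4]_stock = 0.03941 × 3.934 = 0.1550 mol/L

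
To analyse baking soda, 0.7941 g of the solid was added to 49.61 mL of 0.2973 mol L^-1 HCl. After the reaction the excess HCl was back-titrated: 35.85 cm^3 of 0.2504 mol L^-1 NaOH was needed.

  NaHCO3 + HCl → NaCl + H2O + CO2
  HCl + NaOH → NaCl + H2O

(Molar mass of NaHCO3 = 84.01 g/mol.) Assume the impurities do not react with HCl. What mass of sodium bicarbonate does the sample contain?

0.4849 g

n(HCl) added = 0.04961 × 0.2973 = 0.01475 mol
n(NaOH) used in back-titration = 0.03585 × 0.2504 = 8.977 × 10^-3 mol
n(HCl) left over = 8.977 × 10^-3 mol (1:1 ratio)
n(HCl) consumed by analyte = 0.01475 − 8.977 × 10^-3 = 5.772 × 10^-3 mol
n(NaHCO3) = 5.772 × 10^-3 mol (1:1 ratio)
mass of NaHCO3 = 5.772 × 10^-3 × 84.01 = 0.4849 g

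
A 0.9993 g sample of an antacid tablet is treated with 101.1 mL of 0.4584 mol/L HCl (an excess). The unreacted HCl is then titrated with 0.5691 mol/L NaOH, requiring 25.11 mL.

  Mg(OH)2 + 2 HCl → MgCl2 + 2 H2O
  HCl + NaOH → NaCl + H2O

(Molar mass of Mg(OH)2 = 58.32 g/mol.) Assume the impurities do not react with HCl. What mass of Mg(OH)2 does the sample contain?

n(HCl) added = 0.1011 × 0.4584 = 0.04634 mol
n(NaOH) used in back-titration = 0.02511 × 0.5691 = 0.01429 mol
n(HCl) left over = 0.01429 mol (1:1 ratio)
n(HCl) consumed by analyte = 0.04634 − 0.01429 = 0.03205 mol
From the 1:2 ratio, n(Mg(OH)2) = 1/2 × 0.03205 = 0.01603 mol
mass of Mg(OH)2 = 0.01603 × 58.32 = 0.9347 g

0.9347 g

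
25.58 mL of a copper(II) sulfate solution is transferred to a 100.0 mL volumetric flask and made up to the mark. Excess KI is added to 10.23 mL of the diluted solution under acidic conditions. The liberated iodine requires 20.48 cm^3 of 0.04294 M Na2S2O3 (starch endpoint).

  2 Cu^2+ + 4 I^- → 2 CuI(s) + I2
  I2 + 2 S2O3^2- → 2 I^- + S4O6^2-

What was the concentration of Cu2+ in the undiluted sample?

n(S2O3^2-) = 0.02048 × 0.04294 = 8.794 × 10^-4 mol
n(I2) = n(S2O3^2-)/2 = 4.397 × 10^-4 mol
From the 2:1 ratio, n(Cu2+) in the aliquot = 2/1 × 4.397 × 10^-4 = 8.794 × 10^-4 mol
[Cu2+]_dilute = 8.794 × 10^-4 / 0.01023 = 0.08596 mol/L
[Cu2+]_original = 0.08596 × 100.0/25.58 = 0.3361 mol/L

0.3361 M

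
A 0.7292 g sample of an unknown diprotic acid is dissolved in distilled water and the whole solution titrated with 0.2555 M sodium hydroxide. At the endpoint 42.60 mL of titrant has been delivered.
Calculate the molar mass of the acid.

n(NaOH) = 0.04260 L × 0.2555 mol/L = 0.01088 mol
From the 1:2 ratio, n(H2A) = 1/2 × 0.01088 = 5.442 × 10^-3 mol
M = m / n = 0.7292 g / 5.442 × 10^-3 mol = 134.0 g/mol

134.0 g/mol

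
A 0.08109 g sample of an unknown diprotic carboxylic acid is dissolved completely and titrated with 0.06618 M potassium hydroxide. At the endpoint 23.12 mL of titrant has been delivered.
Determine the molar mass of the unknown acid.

106.0 g/mol

n(KOH) = 0.02312 L × 0.06618 mol/L = 1.530 × 10^-3 mol
From the 1:2 ratio, n(H2A) = 1/2 × 1.530 × 10^-3 = 7.650 × 10^-4 mol
M = m / n = 0.08109 g / 7.650 × 10^-4 mol = 106.0 g/mol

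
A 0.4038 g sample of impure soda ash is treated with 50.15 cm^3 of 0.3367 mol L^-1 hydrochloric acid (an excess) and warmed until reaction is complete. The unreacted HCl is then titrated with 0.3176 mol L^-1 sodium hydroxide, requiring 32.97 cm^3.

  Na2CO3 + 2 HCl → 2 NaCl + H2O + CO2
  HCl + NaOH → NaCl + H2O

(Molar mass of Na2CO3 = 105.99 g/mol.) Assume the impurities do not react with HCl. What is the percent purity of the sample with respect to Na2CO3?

84.18 %

n(HCl) added = 0.05015 × 0.3367 = 0.01689 mol
n(NaOH) used in back-titration = 0.03297 × 0.3176 = 0.01047 mol
n(HCl) left over = 0.01047 mol (1:1 ratio)
n(HCl) consumed by analyte = 0.01689 − 0.01047 = 6.414 × 10^-3 mol
From the 1:2 ratio, n(Na2CO3) = 1/2 × 6.414 × 10^-3 = 3.207 × 10^-3 mol
mass of Na2CO3 = 3.207 × 10^-3 × 105.99 = 0.3399 g
% Na2CO3 = 0.3399 / 0.4038 × 100 = 84.18 %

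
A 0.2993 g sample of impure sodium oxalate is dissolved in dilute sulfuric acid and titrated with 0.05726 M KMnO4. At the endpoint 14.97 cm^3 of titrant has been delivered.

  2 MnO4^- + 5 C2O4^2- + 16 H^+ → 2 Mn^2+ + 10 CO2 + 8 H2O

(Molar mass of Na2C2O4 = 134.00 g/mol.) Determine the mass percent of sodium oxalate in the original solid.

95.94 %

n(KMnO4) = 0.01497 L × 0.05726 mol/L = 8.572 × 10^-4 mol
From the 5:2 ratio, n(Na2C2O4) = 5/2 × 8.572 × 10^-4 = 2.143 × 10^-3 mol
mass of Na2C2O4 = 2.143 × 10^-3 × 134.00 g/mol = 0.2872 g
% Na2C2O4 = 0.2872 / 0.2993 × 100 = 95.94 %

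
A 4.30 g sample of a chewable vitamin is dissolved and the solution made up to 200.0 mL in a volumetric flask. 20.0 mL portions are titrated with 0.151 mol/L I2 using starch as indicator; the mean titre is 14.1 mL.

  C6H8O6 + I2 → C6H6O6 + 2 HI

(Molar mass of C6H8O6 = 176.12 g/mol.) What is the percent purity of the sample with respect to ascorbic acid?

n(I2) per titration = 0.0141 × 0.151 = 2.13 × 10^-3 mol
n(C6H8O6) in each aliquot = 2.13 × 10^-3 mol (1:1 ratio)
n(C6H8O6) in the whole flask = 2.13 × 10^-3 × 200.0/20.0 = 0.0213 mol
mass of C6H8O6 = 0.0213 × 176.12 = 3.75 g
% C6H8O6 = 3.75 / 4.30 × 100 = 87.2 %

87.2 %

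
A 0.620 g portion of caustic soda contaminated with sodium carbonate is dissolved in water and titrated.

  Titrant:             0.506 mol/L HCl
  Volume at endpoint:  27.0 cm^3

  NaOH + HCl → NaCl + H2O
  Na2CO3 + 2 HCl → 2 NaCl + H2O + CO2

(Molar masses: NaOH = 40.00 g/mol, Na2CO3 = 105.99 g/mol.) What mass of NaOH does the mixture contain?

n(HCl) = 0.0270 × 0.506 = 0.0137 mol
Let x = n(NaOH), y = n(Na2CO3).
Titrant: 1x + 2y = 0.0137;  mass: 40.00x + 105.99y = 0.620
Solving, x = 8.00 × 10^-3 mol, y = 2.83 × 10^-3 mol
mass of NaOH = 8.00 × 10^-3 × 40.00 = 0.320 g

0.320 g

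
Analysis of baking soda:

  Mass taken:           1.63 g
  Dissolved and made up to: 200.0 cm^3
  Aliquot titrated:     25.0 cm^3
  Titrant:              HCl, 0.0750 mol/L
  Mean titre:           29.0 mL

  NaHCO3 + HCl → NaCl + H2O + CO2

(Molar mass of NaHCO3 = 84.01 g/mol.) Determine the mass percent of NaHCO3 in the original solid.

n(HCl) per titration = 0.0290 × 0.0750 = 2.17 × 10^-3 mol
n(NaHCO3) in each aliquot = 2.17 × 10^-3 mol (1:1 ratio)
n(NaHCO3) in the whole flask = 2.17 × 10^-3 × 200.0/25.0 = 0.0174 mol
mass of NaHCO3 = 0.0174 × 84.01 = 1.46 g
% NaHCO3 = 1.46 / 1.63 × 100 = 89.7 %

89.7 %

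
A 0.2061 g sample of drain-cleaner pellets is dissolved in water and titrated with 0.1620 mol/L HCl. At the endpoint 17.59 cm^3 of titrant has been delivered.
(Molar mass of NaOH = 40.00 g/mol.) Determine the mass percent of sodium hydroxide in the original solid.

55.30 %

NaOH + HCl → NaCl + H2O
n(HCl) = 0.01759 L × 0.1620 mol/L = 2.850 × 10^-3 mol
n(NaOH) = 2.850 × 10^-3 mol (1:1 ratio)
mass of NaOH = 2.850 × 10^-3 × 40.00 g/mol = 0.1140 g
% NaOH = 0.1140 / 0.2061 × 100 = 55.30 %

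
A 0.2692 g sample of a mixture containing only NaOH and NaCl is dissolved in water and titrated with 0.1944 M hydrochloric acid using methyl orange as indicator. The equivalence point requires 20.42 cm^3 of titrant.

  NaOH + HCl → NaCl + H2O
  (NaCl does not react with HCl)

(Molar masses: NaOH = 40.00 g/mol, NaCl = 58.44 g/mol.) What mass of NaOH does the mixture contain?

0.1588 g

n(HCl) = 0.02042 × 0.1944 = 3.970 × 10^-3 mol
Let x = n(NaOH), y = n(NaCl).
Titrant: 1x = 3.970 × 10^-3;  mass: 40.00x + 58.44y = 0.2692
Solving, x = 3.970 × 10^-3 mol, y = 1.889 × 10^-3 mol
mass of NaOH = 3.970 × 10^-3 × 40.00 = 0.1588 g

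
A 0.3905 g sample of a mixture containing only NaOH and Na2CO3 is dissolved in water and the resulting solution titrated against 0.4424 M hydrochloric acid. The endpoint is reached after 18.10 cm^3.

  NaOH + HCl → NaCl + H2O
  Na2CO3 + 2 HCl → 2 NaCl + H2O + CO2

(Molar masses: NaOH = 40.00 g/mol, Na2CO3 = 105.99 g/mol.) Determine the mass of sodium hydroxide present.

0.1042 g

n(HCl) = 0.01810 × 0.4424 = 8.007 × 10^-3 mol
Let x = n(NaOH), y = n(Na2CO3).
Titrant: 1x + 2y = 8.007 × 10^-3;  mass: 40.00x + 105.99y = 0.3905
Solving, x = 2.605 × 10^-3 mol, y = 2.701 × 10^-3 mol
mass of NaOH = 2.605 × 10^-3 × 40.00 = 0.1042 g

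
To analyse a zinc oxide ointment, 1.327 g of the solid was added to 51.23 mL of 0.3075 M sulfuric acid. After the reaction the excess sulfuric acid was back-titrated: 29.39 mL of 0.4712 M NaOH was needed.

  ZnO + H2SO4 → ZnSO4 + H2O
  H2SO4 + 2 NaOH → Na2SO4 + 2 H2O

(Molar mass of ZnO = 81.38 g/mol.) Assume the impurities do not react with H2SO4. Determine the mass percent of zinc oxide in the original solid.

54.14 %

n(H2SO4) added = 0.05123 × 0.3075 = 0.01575 mol
n(NaOH) used in back-titration = 0.02939 × 0.4712 = 0.01385 mol
From the 1:2 ratio, n(H2SO4) left over = 1/2 × 0.01385 = 6.924 × 10^-3 mol
n(H2SO4) consumed by analyte = 0.01575 − 6.924 × 10^-3 = 8.829 × 10^-3 mol
n(ZnO) = 8.829 × 10^-3 mol (1:1 ratio)
mass of ZnO = 8.829 × 10^-3 × 81.38 = 0.7185 g
% ZnO = 0.7185 / 1.327 × 100 = 54.14 %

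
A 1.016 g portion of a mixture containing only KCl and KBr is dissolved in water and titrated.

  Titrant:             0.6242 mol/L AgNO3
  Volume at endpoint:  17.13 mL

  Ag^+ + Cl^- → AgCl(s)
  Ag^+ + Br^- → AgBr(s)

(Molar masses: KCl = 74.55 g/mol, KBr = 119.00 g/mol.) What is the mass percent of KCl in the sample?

n(AgNO3) = 0.01713 × 0.6242 = 0.01069 mol
Let x = n(KCl), y = n(KBr).
Titrant: 1x + 1y = 0.01069;  mass: 74.55x + 119.00y = 1.016
Solving, x = 5.769 × 10^-3 mol, y = 4.924 × 10^-3 mol
mass of KCl = 5.769 × 10^-3 × 74.55 = 0.4300 g
% KCl = 0.4300 / 1.016 × 100 = 42.33 %

42.33 %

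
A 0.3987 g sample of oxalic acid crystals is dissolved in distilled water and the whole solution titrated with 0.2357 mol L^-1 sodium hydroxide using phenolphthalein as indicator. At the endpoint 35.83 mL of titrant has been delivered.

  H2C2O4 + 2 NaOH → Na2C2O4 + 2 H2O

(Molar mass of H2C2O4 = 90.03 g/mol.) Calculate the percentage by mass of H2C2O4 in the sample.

95.35 %

n(NaOH) = 0.03583 L × 0.2357 mol/L = 8.445 × 10^-3 mol
From the 1:2 ratio, n(H2C2O4) = 1/2 × 8.445 × 10^-3 = 4.223 × 10^-3 mol
mass of H2C2O4 = 4.223 × 10^-3 × 90.03 g/mol = 0.3802 g
% H2C2O4 = 0.3802 / 0.3987 × 100 = 95.35 %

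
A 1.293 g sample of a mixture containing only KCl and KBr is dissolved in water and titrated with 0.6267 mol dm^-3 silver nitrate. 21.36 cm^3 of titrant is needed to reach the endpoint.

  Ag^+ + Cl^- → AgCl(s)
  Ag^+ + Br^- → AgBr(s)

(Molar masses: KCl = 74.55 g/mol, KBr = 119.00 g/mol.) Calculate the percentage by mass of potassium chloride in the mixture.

n(AgNO3) = 0.02136 × 0.6267 = 0.01339 mol
Let x = n(KCl), y = n(KBr).
Titrant: 1x + 1y = 0.01339;  mass: 74.55x + 119.00y = 1.293
Solving, x = 6.749 × 10^-3 mol, y = 6.638 × 10^-3 mol
mass of KCl = 6.749 × 10^-3 × 74.55 = 0.5031 g
% KCl = 0.5031 / 1.293 × 100 = 38.91 %

38.91 %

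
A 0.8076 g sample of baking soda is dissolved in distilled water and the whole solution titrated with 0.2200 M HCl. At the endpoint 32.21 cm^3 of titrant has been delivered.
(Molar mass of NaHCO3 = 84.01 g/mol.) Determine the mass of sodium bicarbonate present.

0.5953 g

NaHCO3 + HCl → NaCl + H2O + CO2
n(HCl) = 0.03221 L × 0.2200 mol/L = 7.086 × 10^-3 mol
n(NaHCO3) = 7.086 × 10^-3 mol (1:1 ratio)
mass of NaHCO3 = 7.086 × 10^-3 × 84.01 g/mol = 0.5953 g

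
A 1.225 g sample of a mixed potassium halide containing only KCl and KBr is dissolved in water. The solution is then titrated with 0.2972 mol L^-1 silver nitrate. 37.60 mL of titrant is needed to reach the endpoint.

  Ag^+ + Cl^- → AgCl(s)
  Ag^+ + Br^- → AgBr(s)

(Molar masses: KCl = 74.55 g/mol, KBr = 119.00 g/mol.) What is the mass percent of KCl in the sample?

n(AgNO3) = 0.03760 × 0.2972 = 0.01117 mol
Let x = n(KCl), y = n(KBr).
Titrant: 1x + 1y = 0.01117;  mass: 74.55x + 119.00y = 1.225
Solving, x = 2.358 × 10^-3 mol, y = 8.817 × 10^-3 mol
mass of KCl = 2.358 × 10^-3 × 74.55 = 0.1758 g
% KCl = 0.1758 / 1.225 × 100 = 14.35 %

14.35 %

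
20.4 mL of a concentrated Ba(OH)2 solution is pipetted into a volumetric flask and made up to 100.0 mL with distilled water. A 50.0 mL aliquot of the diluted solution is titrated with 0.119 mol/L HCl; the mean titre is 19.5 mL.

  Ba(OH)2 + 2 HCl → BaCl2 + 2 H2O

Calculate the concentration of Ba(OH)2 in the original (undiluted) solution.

0.114 mol/L

n(HCl) = 0.0195 × 0.119 = 2.32 × 10^-3 mol
From the 1:2 ratio, n(Ba(OH)2) in the aliquot = 1/2 × 2.32 × 10^-3 = 1.16 × 10^-3 mol
[Ba(OH)2]_dilute = 1.16 × 10^-3 / 0.0500 = 0.0232 mol/L
Dilution factor = 100.0 / 20.4 = 4.902
[Ba(OH)2]_stock = 0.0232 × 4.902 = 0.114 mol/L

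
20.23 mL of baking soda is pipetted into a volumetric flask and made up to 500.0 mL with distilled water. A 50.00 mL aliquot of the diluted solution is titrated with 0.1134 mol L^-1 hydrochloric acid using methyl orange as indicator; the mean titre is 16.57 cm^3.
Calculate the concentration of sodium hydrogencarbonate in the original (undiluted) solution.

0.9288 mol/L

NaHCO3 + HCl → NaCl + H2O + CO2
n(HCl) = 0.01657 × 0.1134 = 1.879 × 10^-3 mol
n(NaHCO3) in the aliquot = 1.879 × 10^-3 mol (1:1 ratio)
[NaHCO3]_dilute = 1.879 × 10^-3 / 0.05000 = 0.03758 mol/L
Dilution factor = 500.0 / 20.23 = 24.72
[NaHCO3]_stock = 0.03758 × 24.72 = 0.9288 mol/L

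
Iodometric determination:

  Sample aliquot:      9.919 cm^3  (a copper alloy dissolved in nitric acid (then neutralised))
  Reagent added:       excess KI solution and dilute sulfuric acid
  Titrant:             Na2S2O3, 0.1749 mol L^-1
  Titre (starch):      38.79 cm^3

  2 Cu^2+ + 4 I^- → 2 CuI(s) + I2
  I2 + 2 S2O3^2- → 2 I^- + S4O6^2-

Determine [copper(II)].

n(S2O3^2-) = 0.03879 × 0.1749 = 6.784 × 10^-3 mol
n(I2) = n(S2O3^2-)/2 = 3.392 × 10^-3 mol
From the 2:1 ratio, n(Cu2+) in the aliquot = 2/1 × 3.392 × 10^-3 = 6.784 × 10^-3 mol
[Cu2+] = 6.784 × 10^-3 / 0.009919 = 0.6840 mol/L

0.6840 mol/L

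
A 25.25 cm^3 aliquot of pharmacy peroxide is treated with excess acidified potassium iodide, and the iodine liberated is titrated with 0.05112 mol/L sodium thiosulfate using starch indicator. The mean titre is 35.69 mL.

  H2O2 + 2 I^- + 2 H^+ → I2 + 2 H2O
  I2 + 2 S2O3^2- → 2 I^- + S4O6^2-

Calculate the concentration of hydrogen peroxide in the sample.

n(S2O3^2-) = 0.03569 × 0.05112 = 1.824 × 10^-3 mol
n(I2) = n(S2O3^2-)/2 = 9.122 × 10^-4 mol
n(H2O2) in the aliquot = 9.122 × 10^-4 mol (1:1 ratio)
[H2O2] = 9.122 × 10^-4 / 0.02525 = 0.03613 mol/L

0.03613 mol/L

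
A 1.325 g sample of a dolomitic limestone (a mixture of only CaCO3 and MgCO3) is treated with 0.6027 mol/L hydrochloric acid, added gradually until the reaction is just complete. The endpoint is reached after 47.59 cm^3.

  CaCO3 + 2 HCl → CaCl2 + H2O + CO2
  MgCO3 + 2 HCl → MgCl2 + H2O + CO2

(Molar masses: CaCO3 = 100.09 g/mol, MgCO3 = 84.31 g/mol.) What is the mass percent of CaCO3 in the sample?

55.48 %

n(HCl) = 0.04759 × 0.6027 = 0.02868 mol
Let x = n(CaCO3), y = n(MgCO3).
Titrant: 2x + 2y = 0.02868;  mass: 100.09x + 84.31y = 1.325
Solving, x = 7.344 × 10^-3 mol, y = 6.997 × 10^-3 mol
mass of CaCO3 = 7.344 × 10^-3 × 100.09 = 0.7351 g
% CaCO3 = 0.7351 / 1.325 × 100 = 55.48 %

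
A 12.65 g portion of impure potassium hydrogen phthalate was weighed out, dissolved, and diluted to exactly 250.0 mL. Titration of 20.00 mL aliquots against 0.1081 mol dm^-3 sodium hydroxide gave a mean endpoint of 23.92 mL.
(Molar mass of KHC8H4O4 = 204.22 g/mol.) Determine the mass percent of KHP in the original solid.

KHC8H4O4 + NaOH → KNaC8H4O4 + H2O
n(NaOH) per titration = 0.02392 × 0.1081 = 2.586 × 10^-3 mol
n(KHC8H4O4) in each aliquot = 2.586 × 10^-3 mol (1:1 ratio)
n(KHC8H4O4) in the whole flask = 2.586 × 10^-3 × 250.0/20.00 = 0.03232 mol
mass of KHC8H4O4 = 0.03232 × 204.22 = 6.601 g
% KHC8H4O4 = 6.601 / 12.65 × 100 = 52.18 %

52.18 %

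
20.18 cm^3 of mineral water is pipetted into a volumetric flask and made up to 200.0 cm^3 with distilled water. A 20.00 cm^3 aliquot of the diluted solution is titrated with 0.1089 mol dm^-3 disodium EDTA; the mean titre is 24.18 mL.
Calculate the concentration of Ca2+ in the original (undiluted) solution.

Ca^2+ + EDTA^4- → [Ca(EDTA)]^2-
n(EDTA) = 0.02418 × 0.1089 = 2.633 × 10^-3 mol
n(Ca2+) in the aliquot = 2.633 × 10^-3 mol (1:1 ratio)
[Ca2+]_dilute = 2.633 × 10^-3 / 0.02000 = 0.1317 mol/L
Dilution factor = 200.0 / 20.18 = 9.911
[Ca2+]_stock = 0.1317 × 9.911 = 1.305 mol/L

1.305 mol/L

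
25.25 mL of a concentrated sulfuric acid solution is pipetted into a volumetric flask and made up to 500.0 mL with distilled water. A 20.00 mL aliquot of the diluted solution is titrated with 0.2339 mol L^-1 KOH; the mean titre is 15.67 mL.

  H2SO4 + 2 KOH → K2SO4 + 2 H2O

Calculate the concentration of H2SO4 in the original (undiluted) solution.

n(KOH) = 0.01567 × 0.2339 = 3.665 × 10^-3 mol
From the 1:2 ratio, n(H2SO4) in the aliquot = 1/2 × 3.665 × 10^-3 = 1.833 × 10^-3 mol
[H2SO4]_dilute = 1.833 × 10^-3 / 0.02000 = 0.09163 mol/L
Dilution factor = 500.0 / 25.25 = 19.80
[H2SO4]_stock = 0.09163 × 19.80 = 1.814 mol/L

1.814 mol/L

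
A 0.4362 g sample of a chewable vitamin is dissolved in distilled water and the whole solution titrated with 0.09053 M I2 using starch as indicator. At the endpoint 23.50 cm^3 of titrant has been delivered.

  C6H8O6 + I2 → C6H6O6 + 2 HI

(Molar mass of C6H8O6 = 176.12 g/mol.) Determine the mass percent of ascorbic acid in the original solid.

85.90 %

n(I2) = 0.02350 L × 0.09053 mol/L = 2.127 × 10^-3 mol
n(C6H8O6) = 2.127 × 10^-3 mol (1:1 ratio)
mass of C6H8O6 = 2.127 × 10^-3 × 176.12 g/mol = 0.3747 g
% C6H8O6 = 0.3747 / 0.4362 × 100 = 85.90 %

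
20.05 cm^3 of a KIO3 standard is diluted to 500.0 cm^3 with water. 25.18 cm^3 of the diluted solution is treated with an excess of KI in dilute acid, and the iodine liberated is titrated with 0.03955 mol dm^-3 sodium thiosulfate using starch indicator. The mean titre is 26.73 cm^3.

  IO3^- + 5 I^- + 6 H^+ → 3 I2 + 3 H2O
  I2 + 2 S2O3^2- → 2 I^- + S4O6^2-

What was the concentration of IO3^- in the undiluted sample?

0.1745 mol/L

n(S2O3^2-) = 0.02673 × 0.03955 = 1.057 × 10^-3 mol
n(I2) = n(S2O3^2-)/2 = 5.286 × 10^-4 mol
From the 1:3 ratio, n(IO3^-) in the aliquot = 1/3 × 5.286 × 10^-4 = 1.762 × 10^-4 mol
[IO3^-]_dilute = 1.762 × 10^-4 / 0.02518 = 0.006997 mol/L
[IO3^-]_original = 0.006997 × 500.0/20.05 = 0.1745 mol/L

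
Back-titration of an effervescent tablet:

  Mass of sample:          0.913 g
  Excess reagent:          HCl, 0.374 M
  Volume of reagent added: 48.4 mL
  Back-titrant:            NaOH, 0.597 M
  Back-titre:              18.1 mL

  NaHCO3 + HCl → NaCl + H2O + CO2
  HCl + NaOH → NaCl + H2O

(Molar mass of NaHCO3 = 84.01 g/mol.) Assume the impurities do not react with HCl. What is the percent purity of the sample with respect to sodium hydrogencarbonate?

n(HCl) added = 0.0484 × 0.374 = 0.0181 mol
n(NaOH) used in back-titration = 0.0181 × 0.597 = 0.0108 mol
n(HCl) left over = 0.0108 mol (1:1 ratio)
n(HCl) consumed by analyte = 0.0181 − 0.0108 = 7.30 × 10^-3 mol
n(NaHCO3) = 7.30 × 10^-3 mol (1:1 ratio)
mass of NaHCO3 = 7.30 × 10^-3 × 84.01 = 0.613 g
% NaHCO3 = 0.613 / 0.913 × 100 = 67.1 %

67.1 %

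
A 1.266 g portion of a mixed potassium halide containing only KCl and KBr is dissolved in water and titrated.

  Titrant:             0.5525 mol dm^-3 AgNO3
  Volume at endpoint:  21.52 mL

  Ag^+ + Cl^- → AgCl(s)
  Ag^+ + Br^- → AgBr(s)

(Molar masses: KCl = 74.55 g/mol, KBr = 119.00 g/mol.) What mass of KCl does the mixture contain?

n(AgNO3) = 0.02152 × 0.5525 = 0.01189 mol
Let x = n(KCl), y = n(KBr).
Titrant: 1x + 1y = 0.01189;  mass: 74.55x + 119.00y = 1.266
Solving, x = 3.350 × 10^-3 mol, y = 8.540 × 10^-3 mol
mass of KCl = 3.350 × 10^-3 × 74.55 = 0.2497 g

0.2497 g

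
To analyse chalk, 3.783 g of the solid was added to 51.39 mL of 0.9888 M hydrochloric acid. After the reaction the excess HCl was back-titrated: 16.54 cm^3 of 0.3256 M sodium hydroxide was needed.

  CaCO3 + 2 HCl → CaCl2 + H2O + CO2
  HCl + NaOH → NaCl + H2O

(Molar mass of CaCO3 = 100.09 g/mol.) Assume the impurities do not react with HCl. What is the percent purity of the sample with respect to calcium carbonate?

60.10 %

n(HCl) added = 0.05139 × 0.9888 = 0.05081 mol
n(NaOH) used in back-titration = 0.01654 × 0.3256 = 5.385 × 10^-3 mol
n(HCl) left over = 5.385 × 10^-3 mol (1:1 ratio)
n(HCl) consumed by analyte = 0.05081 − 5.385 × 10^-3 = 0.04543 mol
From the 1:2 ratio, n(CaCO3) = 1/2 × 0.04543 = 0.02271 mol
mass of CaCO3 = 0.02271 × 100.09 = 2.273 g
% CaCO3 = 2.273 / 3.783 × 100 = 60.10 %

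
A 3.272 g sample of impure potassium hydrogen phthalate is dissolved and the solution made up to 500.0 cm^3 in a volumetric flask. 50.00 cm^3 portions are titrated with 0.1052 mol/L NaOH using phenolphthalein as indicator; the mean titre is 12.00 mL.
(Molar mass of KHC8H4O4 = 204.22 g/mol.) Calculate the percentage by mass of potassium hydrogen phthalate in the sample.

KHC8H4O4 + NaOH → KNaC8H4O4 + H2O
n(NaOH) per titration = 0.01200 × 0.1052 = 1.262 × 10^-3 mol
n(KHC8H4O4) in each aliquot = 1.262 × 10^-3 mol (1:1 ratio)
n(KHC8H4O4) in the whole flask = 1.262 × 10^-3 × 500.0/50.00 = 0.01262 mol
mass of KHC8H4O4 = 0.01262 × 204.22 = 2.578 g
% KHC8H4O4 = 2.578 / 3.272 × 100 = 78.79 %

78.79 %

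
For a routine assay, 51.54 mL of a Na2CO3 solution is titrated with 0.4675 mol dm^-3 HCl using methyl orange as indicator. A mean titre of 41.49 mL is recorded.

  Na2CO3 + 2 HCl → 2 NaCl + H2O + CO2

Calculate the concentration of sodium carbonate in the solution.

0.1882 mol/L

n(HCl) = 0.04149 L × 0.4675 mol/L = 0.01940 mol
From the 1:2 mole ratio, n(Na2CO3) = 1/2 × 0.01940 = 9.698 × 10^-3 mol
[Na2CO3] = 9.698 × 10^-3 mol / 0.05154 L = 0.1882 mol/L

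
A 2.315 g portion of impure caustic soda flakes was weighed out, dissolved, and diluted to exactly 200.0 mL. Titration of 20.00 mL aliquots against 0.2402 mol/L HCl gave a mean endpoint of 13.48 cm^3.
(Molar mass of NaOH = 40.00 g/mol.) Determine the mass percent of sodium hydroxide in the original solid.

NaOH + HCl → NaCl + H2O
n(HCl) per titration = 0.01348 × 0.2402 = 3.238 × 10^-3 mol
n(NaOH) in each aliquot = 3.238 × 10^-3 mol (1:1 ratio)
n(NaOH) in the whole flask = 3.238 × 10^-3 × 200.0/20.00 = 0.03238 mol
mass of NaOH = 0.03238 × 40.00 = 1.295 g
% NaOH = 1.295 / 2.315 × 100 = 55.95 %

55.95 %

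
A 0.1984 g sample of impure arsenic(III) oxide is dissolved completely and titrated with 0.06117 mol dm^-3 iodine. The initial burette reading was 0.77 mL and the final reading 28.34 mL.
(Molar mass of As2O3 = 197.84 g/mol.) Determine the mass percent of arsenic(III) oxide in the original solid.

84.08 %

As2O3 + 2 I2 + 2 H2O → As2O5 + 4 HI
n(I2) = 0.02757 L × 0.06117 mol/L = 1.686 × 10^-3 mol
From the 1:2 ratio, n(As2O3) = 1/2 × 1.686 × 10^-3 = 8.432 × 10^-4 mol
mass of As2O3 = 8.432 × 10^-4 × 197.84 g/mol = 0.1668 g
% As2O3 = 0.1668 / 0.1984 × 100 = 84.08 %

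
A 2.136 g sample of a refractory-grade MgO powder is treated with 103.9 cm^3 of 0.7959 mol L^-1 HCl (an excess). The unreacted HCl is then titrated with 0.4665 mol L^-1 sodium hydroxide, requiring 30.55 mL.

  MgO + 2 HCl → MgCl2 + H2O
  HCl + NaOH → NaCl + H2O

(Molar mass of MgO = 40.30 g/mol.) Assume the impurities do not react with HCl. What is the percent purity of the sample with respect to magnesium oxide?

n(HCl) added = 0.1039 × 0.7959 = 0.08269 mol
n(NaOH) used in back-titration = 0.03055 × 0.4665 = 0.01425 mol
n(HCl) left over = 0.01425 mol (1:1 ratio)
n(HCl) consumed by analyte = 0.08269 − 0.01425 = 0.06844 mol
From the 1:2 ratio, n(MgO) = 1/2 × 0.06844 = 0.03422 mol
mass of MgO = 0.03422 × 40.30 = 1.379 g
% MgO = 1.379 / 2.136 × 100 = 64.57 %

64.57 %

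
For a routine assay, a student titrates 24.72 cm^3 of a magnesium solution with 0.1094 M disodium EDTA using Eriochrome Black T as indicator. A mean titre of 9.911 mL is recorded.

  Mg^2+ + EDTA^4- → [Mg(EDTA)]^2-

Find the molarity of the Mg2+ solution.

n(EDTA) = 0.009911 L × 0.1094 mol/L = 1.084 × 10^-3 mol
n(Mg2+) = 1.084 × 10^-3 mol (1:1 mole ratio)
[Mg2+] = 1.084 × 10^-3 mol / 0.02472 L = 0.04386 mol/L

0.04386 M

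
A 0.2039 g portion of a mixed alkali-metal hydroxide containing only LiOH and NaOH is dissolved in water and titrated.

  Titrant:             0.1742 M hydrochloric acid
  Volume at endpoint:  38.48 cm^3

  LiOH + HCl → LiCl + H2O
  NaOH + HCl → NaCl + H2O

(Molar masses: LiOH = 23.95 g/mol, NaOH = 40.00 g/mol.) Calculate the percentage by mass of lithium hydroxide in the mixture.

n(HCl) = 0.03848 × 0.1742 = 6.703 × 10^-3 mol
Let x = n(LiOH), y = n(NaOH).
Titrant: 1x + 1y = 6.703 × 10^-3;  mass: 23.95x + 40.00y = 0.2039
Solving, x = 4.002 × 10^-3 mol, y = 2.701 × 10^-3 mol
mass of LiOH = 4.002 × 10^-3 × 23.95 = 0.09584 g
% LiOH = 0.09584 / 0.2039 × 100 = 47.00 %

47.00 %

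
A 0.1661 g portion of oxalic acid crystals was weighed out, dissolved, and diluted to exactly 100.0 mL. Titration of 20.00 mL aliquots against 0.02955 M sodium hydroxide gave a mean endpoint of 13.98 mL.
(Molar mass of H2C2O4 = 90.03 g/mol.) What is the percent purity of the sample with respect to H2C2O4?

55.98 %

H2C2O4 + 2 NaOH → Na2C2O4 + 2 H2O
n(NaOH) per titration = 0.01398 × 0.02955 = 4.131 × 10^-4 mol
From the 1:2 ratio, n(H2C2O4) in each aliquot = 1/2 × 4.131 × 10^-4 = 2.066 × 10^-4 mol
n(H2C2O4) in the whole flask = 2.066 × 10^-4 × 100.0/20.00 = 1.033 × 10^-3 mol
mass of H2C2O4 = 1.033 × 10^-3 × 90.03 = 0.09298 g
% H2C2O4 = 0.09298 / 0.1661 × 100 = 55.98 %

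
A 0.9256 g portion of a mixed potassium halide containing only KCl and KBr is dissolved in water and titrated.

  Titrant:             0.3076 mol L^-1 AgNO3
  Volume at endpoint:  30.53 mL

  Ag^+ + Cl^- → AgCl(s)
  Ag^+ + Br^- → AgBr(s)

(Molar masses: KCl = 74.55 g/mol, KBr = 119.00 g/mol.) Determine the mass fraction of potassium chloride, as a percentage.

34.78 %

n(AgNO3) = 0.03053 × 0.3076 = 9.391 × 10^-3 mol
Let x = n(KCl), y = n(KBr).
Titrant: 1x + 1y = 9.391 × 10^-3;  mass: 74.55x + 119.00y = 0.9256
Solving, x = 4.318 × 10^-3 mol, y = 5.073 × 10^-3 mol
mass of KCl = 4.318 × 10^-3 × 74.55 = 0.3219 g
% KCl = 0.3219 / 0.9256 × 100 = 34.78 %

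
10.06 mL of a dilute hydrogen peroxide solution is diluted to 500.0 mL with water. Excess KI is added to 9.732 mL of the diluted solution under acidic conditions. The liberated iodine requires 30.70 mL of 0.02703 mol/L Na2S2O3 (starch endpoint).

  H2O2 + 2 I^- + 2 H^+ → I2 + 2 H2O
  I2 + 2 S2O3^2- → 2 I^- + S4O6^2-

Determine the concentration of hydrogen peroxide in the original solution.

n(S2O3^2-) = 0.03070 × 0.02703 = 8.298 × 10^-4 mol
n(I2) = n(S2O3^2-)/2 = 4.149 × 10^-4 mol
n(H2O2) in the aliquot = 4.149 × 10^-4 mol (1:1 ratio)
[H2O2]_dilute = 4.149 × 10^-4 / 0.009732 = 0.04263 mol/L
[H2O2]_original = 0.04263 × 500.0/10.06 = 2.119 mol/L

2.119 mol/L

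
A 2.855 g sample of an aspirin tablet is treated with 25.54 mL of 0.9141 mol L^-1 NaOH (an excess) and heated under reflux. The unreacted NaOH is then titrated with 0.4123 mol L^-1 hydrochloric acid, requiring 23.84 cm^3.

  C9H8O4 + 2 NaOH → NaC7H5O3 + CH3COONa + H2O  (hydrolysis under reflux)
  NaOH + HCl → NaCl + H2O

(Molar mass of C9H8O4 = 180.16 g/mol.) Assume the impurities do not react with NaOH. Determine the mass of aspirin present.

1.218 g

n(NaOH) added = 0.02554 × 0.9141 = 0.02335 mol
n(HCl) used in back-titration = 0.02384 × 0.4123 = 9.829 × 10^-3 mol
n(NaOH) left over = 9.829 × 10^-3 mol (1:1 ratio)
n(NaOH) consumed by analyte = 0.02335 − 9.829 × 10^-3 = 0.01352 mol
From the 1:2 ratio, n(C9H8O4) = 1/2 × 0.01352 = 6.758 × 10^-3 mol
mass of C9H8O4 = 6.758 × 10^-3 × 180.16 = 1.218 g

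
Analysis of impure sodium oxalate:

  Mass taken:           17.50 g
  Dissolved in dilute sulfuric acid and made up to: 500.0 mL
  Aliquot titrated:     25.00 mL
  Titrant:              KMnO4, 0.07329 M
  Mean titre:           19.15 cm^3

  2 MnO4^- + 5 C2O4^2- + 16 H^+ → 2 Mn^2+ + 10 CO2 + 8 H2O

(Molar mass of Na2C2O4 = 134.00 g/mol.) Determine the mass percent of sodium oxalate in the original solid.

53.73 %

n(KMnO4) per titration = 0.01915 × 0.07329 = 1.404 × 10^-3 mol
From the 5:2 ratio, n(Na2C2O4) in each aliquot = 5/2 × 1.404 × 10^-3 = 3.509 × 10^-3 mol
n(Na2C2O4) in the whole flask = 3.509 × 10^-3 × 500.0/25.00 = 0.07018 mol
mass of Na2C2O4 = 0.07018 × 134.00 = 9.403 g
% Na2C2O4 = 9.403 / 17.50 × 100 = 53.73 %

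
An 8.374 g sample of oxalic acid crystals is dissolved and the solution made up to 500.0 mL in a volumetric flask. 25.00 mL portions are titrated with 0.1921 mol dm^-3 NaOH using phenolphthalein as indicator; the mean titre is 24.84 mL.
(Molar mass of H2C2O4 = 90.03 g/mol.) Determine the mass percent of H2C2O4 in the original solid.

H2C2O4 + 2 NaOH → Na2C2O4 + 2 H2O
n(NaOH) per titration = 0.02484 × 0.1921 = 4.772 × 10^-3 mol
From the 1:2 ratio, n(H2C2O4) in each aliquot = 1/2 × 4.772 × 10^-3 = 2.386 × 10^-3 mol
n(H2C2O4) in the whole flask = 2.386 × 10^-3 × 500.0/25.00 = 0.04772 mol
mass of H2C2O4 = 0.04772 × 90.03 = 4.296 g
% H2C2O4 = 4.296 / 8.374 × 100 = 51.30 %

51.30 %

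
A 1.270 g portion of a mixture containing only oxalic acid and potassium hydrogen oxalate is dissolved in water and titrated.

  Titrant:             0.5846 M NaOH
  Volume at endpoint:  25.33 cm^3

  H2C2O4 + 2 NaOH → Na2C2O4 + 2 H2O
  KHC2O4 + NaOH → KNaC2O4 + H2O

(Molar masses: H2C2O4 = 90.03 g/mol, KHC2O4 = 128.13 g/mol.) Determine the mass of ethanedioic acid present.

0.3398 g

n(NaOH) = 0.02533 × 0.5846 = 0.01481 mol
Let x = n(H2C2O4), y = n(KHC2O4).
Titrant: 2x + 1y = 0.01481;  mass: 90.03x + 128.13y = 1.270
Solving, x = 3.774 × 10^-3 mol, y = 7.260 × 10^-3 mol
mass of H2C2O4 = 3.774 × 10^-3 × 90.03 = 0.3398 g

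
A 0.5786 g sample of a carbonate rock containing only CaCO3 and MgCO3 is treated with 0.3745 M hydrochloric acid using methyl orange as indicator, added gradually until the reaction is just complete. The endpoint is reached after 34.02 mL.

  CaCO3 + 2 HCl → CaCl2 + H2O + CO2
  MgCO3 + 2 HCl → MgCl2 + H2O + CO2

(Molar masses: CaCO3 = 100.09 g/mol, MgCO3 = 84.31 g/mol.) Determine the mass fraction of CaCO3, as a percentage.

n(HCl) = 0.03402 × 0.3745 = 0.01274 mol
Let x = n(CaCO3), y = n(MgCO3).
Titrant: 2x + 2y = 0.01274;  mass: 100.09x + 84.31y = 0.5786
Solving, x = 2.631 × 10^-3 mol, y = 3.739 × 10^-3 mol
mass of CaCO3 = 2.631 × 10^-3 × 100.09 = 0.2634 g
% CaCO3 = 0.2634 / 0.5786 × 100 = 45.52 %

45.52 %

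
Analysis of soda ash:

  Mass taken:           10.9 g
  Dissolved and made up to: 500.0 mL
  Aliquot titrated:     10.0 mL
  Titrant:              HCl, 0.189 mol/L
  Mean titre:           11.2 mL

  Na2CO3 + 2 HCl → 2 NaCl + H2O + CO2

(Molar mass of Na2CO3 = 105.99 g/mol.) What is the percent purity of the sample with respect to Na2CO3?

51.5 %

n(HCl) per titration = 0.0112 × 0.189 = 2.12 × 10^-3 mol
From the 1:2 ratio, n(Na2CO3) in each aliquot = 1/2 × 2.12 × 10^-3 = 1.06 × 10^-3 mol
n(Na2CO3) in the whole flask = 1.06 × 10^-3 × 500.0/10.0 = 0.0529 mol
mass of Na2CO3 = 0.0529 × 105.99 = 5.61 g
% Na2CO3 = 5.61 / 10.9 × 100 = 51.5 %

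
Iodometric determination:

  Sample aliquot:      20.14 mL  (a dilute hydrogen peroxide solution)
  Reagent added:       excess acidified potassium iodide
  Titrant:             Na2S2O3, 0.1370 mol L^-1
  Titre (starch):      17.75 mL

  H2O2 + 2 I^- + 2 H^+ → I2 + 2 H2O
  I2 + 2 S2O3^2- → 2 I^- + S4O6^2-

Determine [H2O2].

n(S2O3^2-) = 0.01775 × 0.1370 = 2.432 × 10^-3 mol
n(I2) = n(S2O3^2-)/2 = 1.216 × 10^-3 mol
n(H2O2) in the aliquot = 1.216 × 10^-3 mol (1:1 ratio)
[H2O2] = 1.216 × 10^-3 / 0.02014 = 0.06037 mol/L

0.06037 mol/L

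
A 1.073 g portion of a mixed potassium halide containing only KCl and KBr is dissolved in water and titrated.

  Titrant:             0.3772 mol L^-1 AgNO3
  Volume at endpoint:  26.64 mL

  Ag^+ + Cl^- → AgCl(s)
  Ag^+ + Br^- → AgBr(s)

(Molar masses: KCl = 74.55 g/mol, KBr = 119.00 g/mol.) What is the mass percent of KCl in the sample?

19.19 %

n(AgNO3) = 0.02664 × 0.3772 = 0.01005 mol
Let x = n(KCl), y = n(KBr).
Titrant: 1x + 1y = 0.01005;  mass: 74.55x + 119.00y = 1.073
Solving, x = 2.762 × 10^-3 mol, y = 7.286 × 10^-3 mol
mass of KCl = 2.762 × 10^-3 × 74.55 = 0.2059 g
% KCl = 0.2059 / 1.073 × 100 = 19.19 %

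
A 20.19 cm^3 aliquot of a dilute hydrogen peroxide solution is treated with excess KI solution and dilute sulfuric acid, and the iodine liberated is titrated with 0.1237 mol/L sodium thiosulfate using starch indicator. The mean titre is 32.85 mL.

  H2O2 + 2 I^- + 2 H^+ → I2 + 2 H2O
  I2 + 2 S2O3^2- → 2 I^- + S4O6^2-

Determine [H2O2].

0.1006 mol/L

n(S2O3^2-) = 0.03285 × 0.1237 = 4.064 × 10^-3 mol
n(I2) = n(S2O3^2-)/2 = 2.032 × 10^-3 mol
n(H2O2) in the aliquot = 2.032 × 10^-3 mol (1:1 ratio)
[H2O2] = 2.032 × 10^-3 / 0.02019 = 0.1006 mol/L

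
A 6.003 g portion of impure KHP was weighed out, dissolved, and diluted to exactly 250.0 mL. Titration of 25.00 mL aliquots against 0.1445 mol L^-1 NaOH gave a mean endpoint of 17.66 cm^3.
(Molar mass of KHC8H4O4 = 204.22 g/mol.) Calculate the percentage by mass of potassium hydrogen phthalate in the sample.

KHC8H4O4 + NaOH → KNaC8H4O4 + H2O
n(NaOH) per titration = 0.01766 × 0.1445 = 2.552 × 10^-3 mol
n(KHC8H4O4) in each aliquot = 2.552 × 10^-3 mol (1:1 ratio)
n(KHC8H4O4) in the whole flask = 2.552 × 10^-3 × 250.0/25.00 = 0.02552 mol
mass of KHC8H4O4 = 0.02552 × 204.22 = 5.211 g
% KHC8H4O4 = 5.211 / 6.003 × 100 = 86.81 %

86.81 %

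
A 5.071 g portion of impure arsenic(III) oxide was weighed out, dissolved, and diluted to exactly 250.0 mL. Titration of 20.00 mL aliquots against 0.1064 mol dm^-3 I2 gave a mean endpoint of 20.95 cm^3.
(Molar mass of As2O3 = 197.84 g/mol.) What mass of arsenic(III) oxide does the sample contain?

2.756 g

As2O3 + 2 I2 + 2 H2O → As2O5 + 4 HI
n(I2) per titration = 0.02095 × 0.1064 = 2.229 × 10^-3 mol
From the 1:2 ratio, n(As2O3) in each aliquot = 1/2 × 2.229 × 10^-3 = 1.115 × 10^-3 mol
n(As2O3) in the whole flask = 1.115 × 10^-3 × 250.0/20.00 = 0.01393 mol
mass of As2O3 = 0.01393 × 197.84 = 2.756 g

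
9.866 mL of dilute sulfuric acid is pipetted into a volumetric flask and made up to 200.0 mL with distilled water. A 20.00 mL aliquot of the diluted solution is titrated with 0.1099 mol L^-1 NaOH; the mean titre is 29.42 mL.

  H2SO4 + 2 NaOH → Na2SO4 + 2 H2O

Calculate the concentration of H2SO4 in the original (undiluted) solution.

1.639 mol/L

n(NaOH) = 0.02942 × 0.1099 = 3.233 × 10^-3 mol
From the 1:2 ratio, n(H2SO4) in the aliquot = 1/2 × 3.233 × 10^-3 = 1.617 × 10^-3 mol
[H2SO4]_dilute = 1.617 × 10^-3 / 0.02000 = 0.08083 mol/L
Dilution factor = 200.0 / 9.866 = 20.27
[H2SO4]_stock = 0.08083 × 20.27 = 1.639 mol/L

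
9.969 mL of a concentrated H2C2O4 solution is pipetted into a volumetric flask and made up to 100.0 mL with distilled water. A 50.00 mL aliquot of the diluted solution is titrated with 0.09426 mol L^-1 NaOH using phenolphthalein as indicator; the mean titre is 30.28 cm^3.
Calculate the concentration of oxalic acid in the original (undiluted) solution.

H2C2O4 + 2 NaOH → Na2C2O4 + 2 H2O
n(NaOH) = 0.03028 × 0.09426 = 2.854 × 10^-3 mol
From the 1:2 ratio, n(H2C2O4) in the aliquot = 1/2 × 2.854 × 10^-3 = 1.427 × 10^-3 mol
[H2C2O4]_dilute = 1.427 × 10^-3 / 0.05000 = 0.02854 mol/L
Dilution factor = 100.0 / 9.969 = 10.03
[H2C2O4]_stock = 0.02854 × 10.03 = 0.2863 mol/L

0.2863 mol/L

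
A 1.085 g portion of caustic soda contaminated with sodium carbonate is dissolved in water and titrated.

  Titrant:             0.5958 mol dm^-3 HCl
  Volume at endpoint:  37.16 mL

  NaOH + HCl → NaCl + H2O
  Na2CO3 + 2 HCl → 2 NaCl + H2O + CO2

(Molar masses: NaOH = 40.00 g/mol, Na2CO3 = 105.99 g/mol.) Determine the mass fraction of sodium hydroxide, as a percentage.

25.05 %

n(HCl) = 0.03716 × 0.5958 = 0.02214 mol
Let x = n(NaOH), y = n(Na2CO3).
Titrant: 1x + 2y = 0.02214;  mass: 40.00x + 105.99y = 1.085
Solving, x = 6.795 × 10^-3 mol, y = 7.672 × 10^-3 mol
mass of NaOH = 6.795 × 10^-3 × 40.00 = 0.2718 g
% NaOH = 0.2718 / 1.085 × 100 = 25.05 %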